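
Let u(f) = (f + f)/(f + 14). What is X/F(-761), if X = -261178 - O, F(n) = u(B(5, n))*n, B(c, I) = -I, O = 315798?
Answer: 223578200/579121 ≈ 386.06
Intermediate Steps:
u(f) = 2*f/(14 + f) (u(f) = (2*f)/(14 + f) = 2*f/(14 + f))
F(n) = -2*n²/(14 - n) (F(n) = (2*(-n)/(14 - n))*n = (-2*n/(14 - n))*n = -2*n²/(14 - n))
X = -576976 (X = -261178 - 1*315798 = -261178 - 315798 = -576976)
X/F(-761) = -576976/(2*(-761)²/(-14 - 761)) = -576976/(2*579121/(-775)) = -576976/(2*579121*(-1/775)) = -576976/(-1158242/775) = -576976*(-775/1158242) = 223578200/579121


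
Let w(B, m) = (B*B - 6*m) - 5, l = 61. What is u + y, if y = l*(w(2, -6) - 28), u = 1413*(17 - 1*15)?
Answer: 3253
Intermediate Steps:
w(B, m) = -5 + B**2 - 6*m (w(B, m) = (B**2 - 6*m) - 5 = -5 + B**2 - 6*m)
u = 2826 (u = 1413*(17 - 15) = 1413*2 = 2826)
y = 427 (y = 61*((-5 + 2**2 - 6*(-6)) - 28) = 61*((-5 + 4 + 36) - 28) = 61*(35 - 28) = 61*7 = 427)
u + y = 2826 + 427 = 3253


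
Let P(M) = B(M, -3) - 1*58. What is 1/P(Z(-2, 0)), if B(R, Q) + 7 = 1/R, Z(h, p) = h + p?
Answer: -2/131 ≈ -0.015267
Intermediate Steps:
B(R, Q) = -7 + 1/R
P(M) = -65 + 1/M (P(M) = (-7 + 1/M) - 1*58 = (-7 + 1/M) - 58 = -65 + 1/M)
1/P(Z(-2, 0)) = 1/(-65 + 1/(-2 + 0)) = 1/(-65 + 1/(-2)) = 1/(-65 - ½) = 1/(-131/2) = -2/131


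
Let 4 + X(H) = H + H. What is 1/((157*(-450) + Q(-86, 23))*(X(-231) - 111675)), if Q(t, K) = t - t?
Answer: 1/7922761650 ≈ 1.2622e-10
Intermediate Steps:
Q(t, K) = 0
X(H) = -4 + 2*H (X(H) = -4 + (H + H) = -4 + 2*H)
1/((157*(-450) + Q(-86, 23))*(X(-231) - 111675)) = 1/((157*(-450) + 0)*((-4 + 2*(-231)) - 111675)) = 1/((-70650 + 0)*((-4 - 462) - 111675)) = 1/(-70650*(-466 - 111675)) = 1/(-70650*(-112141)) = 1/7922761650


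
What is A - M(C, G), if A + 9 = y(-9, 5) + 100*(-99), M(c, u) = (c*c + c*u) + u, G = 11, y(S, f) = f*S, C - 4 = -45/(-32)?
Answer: -10294985/1024 ≈ -10054.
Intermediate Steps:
C = 173/32 (C = 4 - 45/(-32) = 4 - 45*(-1/32) = 4 + 45/32 = 173/32 ≈ 5.4063)
y(S, f) = S*f
M(c, u) = u + c**2 + c*u (M(c, u) = (c**2 + c*u) + u = u + c**2 + c*u)
A = -9954 (A = -9 + (-9*5 + 100*(-99)) = -9 + (-45 - 9900) = -9 - 9945 = -9954)
A - M(C, G) = -9954 - (11 + (173/32)**2 + (173/32)*11) = -9954 - (11 + 29929/1024 + 1903/32) = -9954 - 1*102089/1024 = -9954 - 102089/1024 = -10294985/1024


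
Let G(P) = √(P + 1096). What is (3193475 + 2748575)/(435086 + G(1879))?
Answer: 2585302766300/189299824421 - 29710250*√119/189299824421 ≈ 13.655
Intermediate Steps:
G(P) = √(1096 + P)
(3193475 + 2748575)/(435086 + G(1879)) = (3193475 + 2748575)/(435086 + √(1096 + 1879)) = 5942050/(435086 + √2975) = 5942050/(435086 + 5*√119)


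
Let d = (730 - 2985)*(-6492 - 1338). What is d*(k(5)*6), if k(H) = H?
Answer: 529699500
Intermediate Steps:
d = 17656650 (d = -2255*(-7830) = 17656650)
d*(k(5)*6) = 17656650*(5*6) = 17656650*30 = 529699500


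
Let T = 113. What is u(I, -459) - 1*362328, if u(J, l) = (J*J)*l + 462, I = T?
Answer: -6222837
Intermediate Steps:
I = 113
u(J, l) = 462 + l*J² (u(J, l) = J²*l + 462 = l*J² + 462 = 462 + l*J²)
u(I, -459) - 1*362328 = (462 - 459*113²) - 1*362328 = (462 - 459*12769) - 362328 = (462 - 5860971) - 362328 = -5860509 - 362328 = -6222837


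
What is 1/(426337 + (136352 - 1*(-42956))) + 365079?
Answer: 221108270956/605645 ≈ 3.6508e+5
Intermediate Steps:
1/(426337 + (136352 - 1*(-42956))) + 365079 = 1/(426337 + (136352 + 42956)) + 365079 = 1/(426337 + 179308) + 365079 = 1/605645 + 365079 = 221108270956/605645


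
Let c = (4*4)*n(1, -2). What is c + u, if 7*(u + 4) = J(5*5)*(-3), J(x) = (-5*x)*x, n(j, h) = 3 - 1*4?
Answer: 9235/7 ≈ 1319.3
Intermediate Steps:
n(j, h) = -1 (n(j, h) = 3 - 4 = -1)
J(x) = -5*x²
c = -16 (c = (4*4)*(-1) = 16*(-1) = -16)
u = 9347/7 (u = -4 + (-5*(5*5)²*(-3))/7 = -4 + (-5*25²*(-3))/7 = -4 + (-5*625*(-3))/7 = -4 + (-3125*(-3))/7 = -4 + (⅐)*9375 = -4 + 9375/7 = 9347/7 ≈ 1335.3)
c + u = -16 + 9347/7 = 9235/7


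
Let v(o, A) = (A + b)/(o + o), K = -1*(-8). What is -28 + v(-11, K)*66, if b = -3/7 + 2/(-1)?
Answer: -313/7 ≈ -44.714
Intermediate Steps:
K = 8
b = -17/7 (b = -3*⅐ + 2*(-1) = -3/7 - 2 = -17/7 ≈ -2.4286)
v(o, A) = (-17/7 + A)/(2*o) (v(o, A) = (A - 17/7)/(o + o) = (-17/7 + A)/((2*o)) = (-17/7 + A)*(1/(2*o)) = (-17/7 + A)/(2*o))
-28 + v(-11, K)*66 = -28 + ((1/14)*(-17 + 7*8)/(-11))*66 = -28 + ((1/14)*(-1/11)*(-17 + 56))*66 = -28 + ((1/14)*(-1/11)*39)*66 = -28 - 39/154*66 = -28 - 117/7 = -313/7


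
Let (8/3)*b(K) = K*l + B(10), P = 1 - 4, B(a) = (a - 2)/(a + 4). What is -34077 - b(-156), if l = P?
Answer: -239769/7 ≈ -34253.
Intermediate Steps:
B(a) = (-2 + a)/(4 + a)
P = -3
l = -3
b(K) = 3/14 - 9*K/8 (b(K) = 3*(K*(-3) + (-2 + 10)/(4 + 10))/8 = 3*(-3*K + 8/14)/8 = 3*(-3*K + (1/14)*8)/8 = 3*(-3*K + 4/7)/8 = 3*(4/7 - 3*K)/8 = 3/14 - 9*K/8)
-34077 - b(-156) = -34077 - (3/14 - 9/8*(-156)) = -34077 - (3/14 + 351/2) = -34077 - 1*1230/7 = -34077 - 1230/7 = -239769/7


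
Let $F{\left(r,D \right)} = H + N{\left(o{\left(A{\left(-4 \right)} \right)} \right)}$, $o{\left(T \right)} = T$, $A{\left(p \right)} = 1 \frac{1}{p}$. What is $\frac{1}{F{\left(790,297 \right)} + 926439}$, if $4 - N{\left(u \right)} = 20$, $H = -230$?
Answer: $\frac{1}{926193} \approx 1.0797 \cdot 10^{-6}$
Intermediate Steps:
$A{\left(p \right)} = \frac{1}{p}$
$N{\left(u \right)} = -16$ ($N{\left(u \right)} = 4 - 20 = -16$)
$F{\left(r,D \right)} = -246$ ($F{\left(r,D \right)} = -230 - 16 = -246$)
$\frac{1}{F{\left(790,297 \right)} + 926439} = \frac{1}{-246 + 926439} = \frac{1}{926193}$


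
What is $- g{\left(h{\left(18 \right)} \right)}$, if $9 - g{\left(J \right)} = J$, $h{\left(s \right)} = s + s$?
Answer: $27$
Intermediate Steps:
$h{\left(s \right)} = 2 s$
$g{\left(J \right)} = 9 - J$
$- g{\left(h{\left(18 \right)} \right)} = - (9 - 2 \cdot 18) = - (9 - 36) = \left(-1\right) \left(-27\right) = 27$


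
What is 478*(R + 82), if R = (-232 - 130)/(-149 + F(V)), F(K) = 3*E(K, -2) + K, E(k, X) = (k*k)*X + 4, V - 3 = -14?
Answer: 17215170/437 ≈ 39394.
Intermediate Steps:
V = -11 (V = 3 - 14 = -11)
E(k, X) = 4 + X*k² (E(k, X) = k²*X + 4 = X*k² + 4 = 4 + X*k²)
F(K) = 12 + K - 6*K² (F(K) = 3*(4 - 2*K²) + K = (12 - 6*K²) + K = 12 + K - 6*K²)
R = 181/437 (R = (-232 - 130)/(-149 + (12 - 11 - 6*(-11)²)) = -362/(-149 + (12 - 11 - 6*121)) = -362/(-149 + (12 - 11 - 726)) = -362/(-149 - 725) = -362/(-874) = -362*(-1/874) = 181/437 ≈ 0.41419)
478*(R + 82) = 478*(181/437 + 82) = 478*(36015/437) = 17215170/437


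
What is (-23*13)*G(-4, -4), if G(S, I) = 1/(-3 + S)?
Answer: 299/7 ≈ 42.714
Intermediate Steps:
(-23*13)*G(-4, -4) = (-23*13)/(-3 - 4) = -299/(-7) = -299*(-⅐) = 299/7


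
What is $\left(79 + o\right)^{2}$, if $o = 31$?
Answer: $12100$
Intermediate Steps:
$\left(79 + o\right)^{2} = \left(79 + 31\right)^{2} = 110^{2} = 12100$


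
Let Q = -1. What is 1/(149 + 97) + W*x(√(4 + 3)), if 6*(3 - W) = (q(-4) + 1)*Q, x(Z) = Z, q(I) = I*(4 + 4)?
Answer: 1/246 - 13*√7/6 ≈ -5.7284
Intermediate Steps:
q(I) = 8*I (q(I) = I*8 = 8*I)
W = -13/6 (W = 3 - (8*(-4) + 1)*(-1)/6 = 3 - (-32 + 1)*(-1)/6 = 3 - (-31)*(-1)/6 = 3 - ⅙*31 = 3 - 31/6 = -13/6 ≈ -2.1667)
1/(149 + 97) + W*x(√(4 + 3)) = 1/(149 + 97) - 13*√(4 + 3)/6 = 1/246 - 13*√7/6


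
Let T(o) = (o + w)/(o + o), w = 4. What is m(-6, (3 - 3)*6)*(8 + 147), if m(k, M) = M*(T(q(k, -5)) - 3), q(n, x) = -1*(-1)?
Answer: 0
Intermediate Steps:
q(n, x) = 1
T(o) = (4 + o)/(2*o) (T(o) = (o + 4)/(o + o) = (4 + o)/((2*o)) = (4 + o)*(1/(2*o)) = (4 + o)/(2*o))
m(k, M) = -M/2 (m(k, M) = M*((½)*(4 + 1)/1 - 3) = M*((½)*1*5 - 3) = M*(5/2 - 3) = M*(-½) = -M/2)
m(-6, (3 - 3)*6)*(8 + 147) = (-(3 - 3)*6/2)*(8 + 147) = -0*6*155 = -½*0*155 = 0*155 = 0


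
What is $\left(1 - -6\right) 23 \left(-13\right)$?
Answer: $-2093$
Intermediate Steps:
$\left(1 - -6\right) 23 \left(-13\right) = \left(1 + 6\right) 23 \left(-13\right) = 7 \cdot 23 \left(-13\right) = 161 \left(-13\right) = -2093$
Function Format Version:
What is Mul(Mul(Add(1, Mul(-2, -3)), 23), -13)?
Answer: -2093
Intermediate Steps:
Mul(Mul(Add(1, Mul(-2, -3)), 23), -13) = Mul(Mul(Add(1, 6), 23), -13) = Mul(Mul(7, 23), -13) = Mul(161, -13) = -2093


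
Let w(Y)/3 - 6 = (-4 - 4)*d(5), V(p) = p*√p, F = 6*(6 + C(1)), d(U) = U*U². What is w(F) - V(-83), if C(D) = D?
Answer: -2982 + 83*I*√83 ≈ -2982.0 + 756.17*I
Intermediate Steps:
d(U) = U³
F = 42 (F = 6*(6 + 1) = 6*7 = 42)
V(p) = p^(3/2)
w(Y) = -2982 (w(Y) = 18 + 3*((-4 - 4)*5³) = 18 + 3*(-8*125) = 18 + 3*(-1000) = 18 - 3000 = -2982)
w(F) - V(-83) = -2982 - (-83)^(3/2) = -2982 - (-83)*I*√83 = -2982 + 83*I*√83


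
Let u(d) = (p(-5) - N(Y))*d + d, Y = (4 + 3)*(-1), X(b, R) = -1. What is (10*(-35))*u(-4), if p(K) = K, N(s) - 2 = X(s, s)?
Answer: -7000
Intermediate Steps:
Y = -7 (Y = 7*(-1) = -7)
N(s) = 1 (N(s) = 2 - 1 = 1)
u(d) = -5*d (u(d) = (-5 - 1*1)*d + d = (-5 - 1)*d + d = -6*d + d = -5*d)
(10*(-35))*u(-4) = (10*(-35))*(-5*(-4)) = -350*20 = -7000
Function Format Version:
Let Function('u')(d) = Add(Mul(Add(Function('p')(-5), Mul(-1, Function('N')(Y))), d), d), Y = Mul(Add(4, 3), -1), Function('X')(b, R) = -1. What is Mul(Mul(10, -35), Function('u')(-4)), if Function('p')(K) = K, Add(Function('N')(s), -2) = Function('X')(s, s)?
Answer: -7000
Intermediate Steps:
Y = -7 (Y = Mul(7, -1) = -7)
Function('N')(s) = 1 (Function('N')(s) = Add(2, -1) = 1)
Function('u')(d) = Mul(-5, d) (Function('u')(d) = Add(Mul(Add(-5, Mul(-1, 1)), d), d) = Add(Mul(Add(-5, -1), d), d) = Add(Mul(-6, d), d) = Mul(-5, d))
Mul(Mul(10, -35), Function('u')(-4)) = Mul(Mul(10, -35), Mul(-5, -4)) = Mul(-350, 20) = -7000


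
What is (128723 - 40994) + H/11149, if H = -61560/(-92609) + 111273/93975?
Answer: 2837418327443247844/32342991736825 ≈ 87729.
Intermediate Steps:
H = 5363327419/2900976925 (H = -61560*(-1/92609) + 111273*(1/93975) = 61560/92609 + 37091/31325 = 5363327419/2900976925 ≈ 1.8488)
(128723 - 40994) + H/11149 = (128723 - 40994) + (5363327419/2900976925)/11149 = 87729 + (5363327419/2900976925)*(1/11149) = 87729 + 5363327419/32342991736825 = 2837418327443247844/32342991736825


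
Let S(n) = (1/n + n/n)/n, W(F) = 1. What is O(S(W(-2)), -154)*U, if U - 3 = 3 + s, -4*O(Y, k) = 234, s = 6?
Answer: -702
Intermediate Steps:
S(n) = (1 + 1/n)/n (S(n) = (1/n + 1)/n = (1 + 1/n)/n)
O(Y, k) = -117/2 (O(Y, k) = -¼*234 = -117/2)
U = 12 (U = 3 + (3 + 6) = 3 + 9 = 12)
O(S(W(-2)), -154)*U = -117/2*12 = -702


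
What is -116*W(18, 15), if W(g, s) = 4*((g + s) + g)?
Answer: -23664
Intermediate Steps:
W(g, s) = 4*s + 8*g (W(g, s) = 4*(s + 2*g) = 4*s + 8*g)
-116*W(18, 15) = -116*(4*15 + 8*18) = -116*(60 + 144) = -116*204 = -23664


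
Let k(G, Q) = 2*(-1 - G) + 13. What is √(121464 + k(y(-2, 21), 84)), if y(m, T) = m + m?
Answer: √121483 ≈ 348.54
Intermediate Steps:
y(m, T) = 2*m
k(G, Q) = 11 - 2*G (k(G, Q) = (-2 - 2*G) + 13 = 11 - 2*G)
√(121464 + k(y(-2, 21), 84)) = √(121464 + (11 - 4*(-2))) = √(121464 + (11 - 2*(-4))) = √(121464 + (11 + 8)) = √(121464 + 19) = √121483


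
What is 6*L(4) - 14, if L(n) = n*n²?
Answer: 370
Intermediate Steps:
L(n) = n³
6*L(4) - 14 = 6*4³ - 14 = 6*64 - 14 = 384 - 14 = 370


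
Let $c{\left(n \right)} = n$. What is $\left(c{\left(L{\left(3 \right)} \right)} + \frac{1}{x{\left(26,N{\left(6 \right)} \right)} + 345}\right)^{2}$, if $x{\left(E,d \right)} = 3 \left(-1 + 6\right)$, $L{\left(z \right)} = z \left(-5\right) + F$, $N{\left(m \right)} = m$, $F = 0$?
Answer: $\frac{29149201}{129600} \approx 224.92$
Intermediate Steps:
$L{\left(z \right)} = - 5 z$ ($L{\left(z \right)} = z \left(-5\right) + 0 = - 5 z + 0 = - 5 z$)
$x{\left(E,d \right)} = 15$ ($x{\left(E,d \right)} = 3 \cdot 5 = 15$)
$\left(c{\left(L{\left(3 \right)} \right)} + \frac{1}{x{\left(26,N{\left(6 \right)} \right)} + 345}\right)^{2} = \left(\left(-5\right) 3 + \frac{1}{15 + 345}\right)^{2} = \left(-15 + \frac{1}{360}\right)^{2} = \left(- \frac{5399}{360}\right)^{2} = \frac{29149201}{129600}$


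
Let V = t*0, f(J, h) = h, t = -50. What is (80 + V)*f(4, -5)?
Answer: -400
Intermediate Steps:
V = 0 (V = -50*0 = 0)
(80 + V)*f(4, -5) = (80 + 0)*(-5) = 80*(-5) = -400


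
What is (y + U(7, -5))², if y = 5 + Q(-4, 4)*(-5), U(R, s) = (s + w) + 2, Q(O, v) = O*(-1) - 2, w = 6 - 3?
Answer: 25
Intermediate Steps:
w = 3
Q(O, v) = -2 - O (Q(O, v) = -O - 2 = -2 - O)
U(R, s) = 5 + s (U(R, s) = (s + 3) + 2 = (3 + s) + 2 = 5 + s)
y = -5 (y = 5 + (-2 - 1*(-4))*(-5) = 5 + (-2 + 4)*(-5) = 5 + 2*(-5) = 5 - 10 = -5)
(y + U(7, -5))² = (-5 + (5 - 5))² = (-5 + 0)² = (-5)² = 25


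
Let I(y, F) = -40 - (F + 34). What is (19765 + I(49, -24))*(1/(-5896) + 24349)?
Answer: 2830318974645/5896 ≈ 4.8004e+8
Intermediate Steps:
I(y, F) = -74 - F (I(y, F) = -40 - (34 + F) = -40 + (-34 - F) = -74 - F)
(19765 + I(49, -24))*(1/(-5896) + 24349) = (19765 + (-74 - 1*(-24)))*(1/(-5896) + 24349) = (19765 + (-74 + 24))*(-1/5896 + 24349) = (19765 - 50)*(143561703/5896) = 19715*(143561703/5896) = 2830318974645/5896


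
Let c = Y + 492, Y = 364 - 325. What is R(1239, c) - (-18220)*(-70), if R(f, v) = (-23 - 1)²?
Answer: -1274824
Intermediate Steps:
Y = 39
c = 531 (c = 39 + 492 = 531)
R(f, v) = 576 (R(f, v) = (-24)² = 576)
R(1239, c) - (-18220)*(-70) = 576 - (-18220)*(-70) = 576 - 1*1275400 = 576 - 1275400 = -1274824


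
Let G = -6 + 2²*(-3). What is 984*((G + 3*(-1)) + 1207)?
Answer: 1167024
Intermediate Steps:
G = -18 (G = -6 + 4*(-3) = -6 - 12 = -18)
984*((G + 3*(-1)) + 1207) = 984*((-18 + 3*(-1)) + 1207) = 984*((-18 - 3) + 1207) = 984*(-21 + 1207) = 984*1186 = 1167024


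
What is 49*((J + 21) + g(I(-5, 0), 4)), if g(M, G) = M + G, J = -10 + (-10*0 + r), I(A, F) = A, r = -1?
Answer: 441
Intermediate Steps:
J = -11 (J = -10 + (-10*0 - 1) = -10 + (-2*0 - 1) = -10 + (0 - 1) = -10 - 1 = -11)
g(M, G) = G + M
49*((J + 21) + g(I(-5, 0), 4)) = 49*((-11 + 21) + (4 - 5)) = 49*(10 - 1) = 49*9 = 441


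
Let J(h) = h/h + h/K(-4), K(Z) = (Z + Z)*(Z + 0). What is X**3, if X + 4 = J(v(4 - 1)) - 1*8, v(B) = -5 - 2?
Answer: -46268279/32768 ≈ -1412.0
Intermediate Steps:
v(B) = -7
K(Z) = 2*Z**2 (K(Z) = (2*Z)*Z = 2*Z**2)
J(h) = 1 + h/32 (J(h) = h/h + h/((2*(-4)**2)) = 1 + h/((2*16)) = 1 + h/32)
X = -359/32 (X = -4 + ((1 + (1/32)*(-7)) - 1*8) = -4 + ((1 - 7/32) - 8) = -4 + (25/32 - 8) = -4 - 231/32 = -359/32 ≈ -11.219)
X**3 = (-359/32)**3 = -46268279/32768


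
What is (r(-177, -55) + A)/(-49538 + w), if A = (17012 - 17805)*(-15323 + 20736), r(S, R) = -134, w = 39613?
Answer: 4292643/9925 ≈ 432.51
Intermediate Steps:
A = -4292509 (A = -793*5413 = -4292509)
(r(-177, -55) + A)/(-49538 + w) = (-134 - 4292509)/(-49538 + 39613) = -4292643/(-9925) = -4292643*(-1/9925) = 4292643/9925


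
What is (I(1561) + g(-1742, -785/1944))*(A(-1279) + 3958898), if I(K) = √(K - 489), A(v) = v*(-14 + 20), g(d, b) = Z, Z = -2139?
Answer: -8451668136 + 15804896*√67 ≈ -8.3223e+9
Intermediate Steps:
g(d, b) = -2139
A(v) = 6*v (A(v) = v*6 = 6*v)
I(K) = √(-489 + K)
(I(1561) + g(-1742, -785/1944))*(A(-1279) + 3958898) = (√(-489 + 1561) - 2139)*(6*(-1279) + 3958898) = (√1072 - 2139)*(-7674 + 3958898) = (4*√67 - 2139)*3951224 = (-2139 + 4*√67)*3951224 = -8451668136 + 15804896*√67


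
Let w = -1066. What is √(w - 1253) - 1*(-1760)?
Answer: 1760 + I*√2319 ≈ 1760.0 + 48.156*I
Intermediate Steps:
√(w - 1253) - 1*(-1760) = √(-1066 - 1253) - 1*(-1760) = √(-2319) + 1760 = I*√2319 + 1760 = 1760 + I*√2319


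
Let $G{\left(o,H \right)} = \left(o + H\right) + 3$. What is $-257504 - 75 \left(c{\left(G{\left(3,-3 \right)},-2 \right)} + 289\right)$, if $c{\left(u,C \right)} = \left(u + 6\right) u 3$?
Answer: $-285254$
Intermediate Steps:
$G{\left(o,H \right)} = 3 + H + o$ ($G{\left(o,H \right)} = \left(H + o\right) + 3 = 3 + H + o$)
$c{\left(u,C \right)} = 3 u \left(6 + u\right)$ ($c{\left(u,C \right)} = \left(6 + u\right) 3 u = 3 u \left(6 + u\right)$)
$-257504 - 75 \left(c{\left(G{\left(3,-3 \right)},-2 \right)} + 289\right) = -257504 - 75 \left(3 \left(3 - 3 + 3\right) \left(6 + \left(3 - 3 + 3\right)\right) + 289\right) = -257504 - 75 \left(3 \cdot 3 \left(6 + 3\right) + 289\right) = -257504 - 75 \left(3 \cdot 3 \cdot 9 + 289\right) = -257504 - 75 \left(81 + 289\right) = -257504 - 75 \cdot 370 = -257504 - 27750 = -285254$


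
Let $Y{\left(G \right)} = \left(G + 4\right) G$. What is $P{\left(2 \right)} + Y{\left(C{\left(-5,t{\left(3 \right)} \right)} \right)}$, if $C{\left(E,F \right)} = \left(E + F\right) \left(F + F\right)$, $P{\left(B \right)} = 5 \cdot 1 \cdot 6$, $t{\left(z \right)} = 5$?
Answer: $30$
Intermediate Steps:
$P{\left(B \right)} = 30$ ($P{\left(B \right)} = 5 \cdot 6 = 30$)
$C{\left(E,F \right)} = 2 F \left(E + F\right)$ ($C{\left(E,F \right)} = \left(E + F\right) 2 F = 2 F \left(E + F\right)$)
$Y{\left(G \right)} = G \left(4 + G\right)$ ($Y{\left(G \right)} = \left(4 + G\right) G = G \left(4 + G\right)$)
$P{\left(2 \right)} + Y{\left(C{\left(-5,t{\left(3 \right)} \right)} \right)} = 30 + 2 \cdot 5 \left(-5 + 5\right) \left(4 + 2 \cdot 5 \left(-5 + 5\right)\right) = 30 + 2 \cdot 5 \cdot 0 \left(4 + 2 \cdot 5 \cdot 0\right) = 30 + 0 \left(4 + 0\right) = 30 + 0 \cdot 4 = 30 + 0 = 30$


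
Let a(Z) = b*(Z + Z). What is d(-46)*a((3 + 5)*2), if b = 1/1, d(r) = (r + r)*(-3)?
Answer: 8832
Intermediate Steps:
d(r) = -6*r (d(r) = (2*r)*(-3) = -6*r)
b = 1
a(Z) = 2*Z (a(Z) = 1*(Z + Z) = 1*(2*Z) = 2*Z)
d(-46)*a((3 + 5)*2) = (-6*(-46))*(2*((3 + 5)*2)) = 276*(2*(8*2)) = 276*(2*16) = 276*32 = 8832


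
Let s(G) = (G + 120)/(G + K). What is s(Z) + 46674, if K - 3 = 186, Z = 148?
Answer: 15729406/337 ≈ 46675.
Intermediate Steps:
K = 189 (K = 3 + 186 = 189)
s(G) = (120 + G)/(189 + G) (s(G) = (G + 120)/(G + 189) = (120 + G)/(189 + G))
s(Z) + 46674 = (120 + 148)/(189 + 148) + 46674 = 268/337 + 46674 = 15729406/337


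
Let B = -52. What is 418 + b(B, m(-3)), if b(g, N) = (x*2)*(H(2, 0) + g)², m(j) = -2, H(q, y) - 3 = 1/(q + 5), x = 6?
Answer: 1424050/49 ≈ 29062.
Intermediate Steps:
H(q, y) = 3 + 1/(5 + q) (H(q, y) = 3 + 1/(q + 5) = 3 + 1/(5 + q))
b(g, N) = 12*(22/7 + g)² (b(g, N) = (6*2)*((16 + 3*2)/(5 + 2) + g)² = 12*((16 + 6)/7 + g)² = 12*((⅐)*22 + g)² = 12*(22/7 + g)²)
418 + b(B, m(-3)) = 418 + 12*(22 + 7*(-52))²/49 = 418 + 12*(22 - 364)²/49 = 418 + (12/49)*(-342)² = 418 + (12/49)*116964 = 418 + 1403568/49 = 1424050/49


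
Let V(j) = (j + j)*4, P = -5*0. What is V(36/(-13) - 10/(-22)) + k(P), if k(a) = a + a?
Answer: -2648/143 ≈ -18.517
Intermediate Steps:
P = 0
k(a) = 2*a
V(j) = 8*j (V(j) = (2*j)*4 = 8*j)
V(36/(-13) - 10/(-22)) + k(P) = 8*(36/(-13) - 10/(-22)) + 2*0 = 8*(36*(-1/13) - 10*(-1/22)) + 0 = 8*(-36/13 + 5/11) + 0 = 8*(-331/143) + 0 = -2648/143 + 0 = -2648/143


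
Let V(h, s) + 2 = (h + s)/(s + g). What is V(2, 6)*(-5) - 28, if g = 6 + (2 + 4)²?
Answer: -113/6 ≈ -18.833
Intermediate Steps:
g = 42 (g = 6 + 6² = 6 + 36 = 42)
V(h, s) = -2 + (h + s)/(42 + s) (V(h, s) = -2 + (h + s)/(s + 42) = -2 + (h + s)/(42 + s))
V(2, 6)*(-5) - 28 = ((-84 + 2 - 1*6)/(42 + 6))*(-5) - 28 = ((-84 + 2 - 6)/48)*(-5) - 28 = ((1/48)*(-88))*(-5) - 28 = -11/6*(-5) - 28 = 55/6 - 28 = -113/6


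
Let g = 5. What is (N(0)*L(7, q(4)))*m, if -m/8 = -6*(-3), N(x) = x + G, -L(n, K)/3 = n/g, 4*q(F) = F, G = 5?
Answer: 3024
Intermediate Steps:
q(F) = F/4
L(n, K) = -3*n/5
N(x) = 5 + x (N(x) = x + 5 = 5 + x)
m = -144 (m = -(-48)*(-3) = -8*18 = -144)
(N(0)*L(7, q(4)))*m = ((5 + 0)*(-3/5*7))*(-144) = (5*(-21/5))*(-144) = -21*(-144) = 3024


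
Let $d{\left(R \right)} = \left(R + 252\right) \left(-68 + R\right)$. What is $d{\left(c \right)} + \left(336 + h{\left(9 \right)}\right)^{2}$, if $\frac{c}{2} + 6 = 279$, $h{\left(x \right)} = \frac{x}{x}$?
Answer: $495013$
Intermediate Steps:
$h{\left(x \right)} = 1$
$c = 546$ ($c = -12 + 2 \cdot 279 = -12 + 558 = 546$)
$d{\left(R \right)} = \left(-68 + R\right) \left(252 + R\right)$ ($d{\left(R \right)} = \left(252 + R\right) \left(-68 + R\right) = \left(-68 + R\right) \left(252 + R\right)$)
$d{\left(c \right)} + \left(336 + h{\left(9 \right)}\right)^{2} = \left(-17136 + 546^{2} + 184 \cdot 546\right) + \left(336 + 1\right)^{2} = \left(-17136 + 298116 + 100464\right) + 337^{2} = 381444 + 113569 = 495013$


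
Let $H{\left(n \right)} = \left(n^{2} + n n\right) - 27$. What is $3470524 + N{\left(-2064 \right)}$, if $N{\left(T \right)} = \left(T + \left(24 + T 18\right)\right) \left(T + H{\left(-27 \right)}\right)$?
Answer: $28279060$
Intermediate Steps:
$H{\left(n \right)} = -27 + 2 n^{2}$ ($H{\left(n \right)} = \left(n^{2} + n^{2}\right) - 27 = 2 n^{2} - 27 = -27 + 2 n^{2}$)
$N{\left(T \right)} = \left(24 + 19 T\right) \left(1431 + T\right)$ ($N{\left(T \right)} = \left(T + \left(24 + T 18\right)\right) \left(T - \left(27 - 2 \left(-27\right)^{2}\right)\right) = \left(T + \left(24 + 18 T\right)\right) \left(T + \left(-27 + 2 \cdot 729\right)\right) = \left(24 + 19 T\right) \left(T + \left(-27 + 1458\right)\right) = \left(24 + 19 T\right) \left(T + 1431\right) = \left(24 + 19 T\right) \left(1431 + T\right)$)
$3470524 + N{\left(-2064 \right)} = 3470524 + \left(34344 + 19 \left(-2064\right)^{2} + 27213 \left(-2064\right)\right) = 3470524 + \left(34344 + 19 \cdot 4260096 - 56167632\right) = 3470524 + \left(34344 + 80941824 - 56167632\right) = 3470524 + 24808536 = 28279060$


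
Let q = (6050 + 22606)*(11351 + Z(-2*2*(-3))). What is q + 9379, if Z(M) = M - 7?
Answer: 325426915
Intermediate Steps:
Z(M) = -7 + M
q = 325417536 (q = (6050 + 22606)*(11351 + (-7 - 2*2*(-3))) = 28656*(11351 + (-7 - 4*(-3))) = 28656*(11351 + (-7 + 12)) = 28656*(11351 + 5) = 28656*11356 = 325417536)
q + 9379 = 325417536 + 9379 = 325426915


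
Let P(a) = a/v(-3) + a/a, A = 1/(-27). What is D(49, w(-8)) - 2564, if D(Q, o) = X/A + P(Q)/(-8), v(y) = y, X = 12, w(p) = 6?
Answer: -34633/12 ≈ -2886.1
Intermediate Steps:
A = -1/27 ≈ -0.037037
P(a) = 1 - a/3 (P(a) = a/(-3) + a/a = a*(-1/3) + 1 = -a/3 + 1 = 1 - a/3)
D(Q, o) = -2593/8 + Q/24 (D(Q, o) = 12/(-1/27) + (1 - Q/3)/(-8) = 12*(-27) + (1 - Q/3)*(-1/8) = -324 + (-1/8 + Q/24) = -2593/8 + Q/24)
D(49, w(-8)) - 2564 = (-2593/8 + (1/24)*49) - 2564 = (-2593/8 + 49/24) - 2564 = -3865/12 - 2564 = -34633/12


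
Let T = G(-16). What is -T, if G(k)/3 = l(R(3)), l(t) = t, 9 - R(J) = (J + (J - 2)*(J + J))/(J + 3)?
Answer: -45/2 ≈ -22.500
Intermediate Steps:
R(J) = 9 - (J + 2*J*(-2 + J))/(3 + J) (R(J) = 9 - (J + (J - 2)*(J + J))/(J + 3) = 9 - (J + (-2 + J)*(2*J))/(3 + J) = 9 - (J + 2*J*(-2 + J))/(3 + J))
G(k) = 45/2 (G(k) = 3*((27 - 2*3² + 12*3)/(3 + 3)) = 3*((27 - 2*9 + 36)/6) = 3*((27 - 18 + 36)/6) = 3*((⅙)*45) = 3*(15/2) = 45/2)
T = 45/2 ≈ 22.500
-T = -1*45/2 = -45/2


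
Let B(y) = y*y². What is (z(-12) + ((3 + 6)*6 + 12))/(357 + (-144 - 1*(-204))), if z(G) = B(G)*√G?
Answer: 22/139 - 1152*I*√3/139 ≈ 0.15827 - 14.355*I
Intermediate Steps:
B(y) = y³
z(G) = G^(7/2) (z(G) = G³*√G = G^(7/2))
(z(-12) + ((3 + 6)*6 + 12))/(357 + (-144 - 1*(-204))) = ((-12)^(7/2) + ((3 + 6)*6 + 12))/(357 + (-144 - 1*(-204))) = (-3456*I*√3 + (9*6 + 12))/(357 + (-144 + 204)) = (-3456*I*√3 + (54 + 12))/(357 + 60) = (-3456*I*√3 + 66)/417 = (66 - 3456*I*√3)*(1/417) = 22/139 - 1152*I*√3/139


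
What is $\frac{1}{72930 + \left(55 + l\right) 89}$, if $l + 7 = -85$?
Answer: $\frac{1}{69637} \approx 1.436 \cdot 10^{-5}$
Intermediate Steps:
$l = -92$ ($l = -7 - 85 = -92$)
$\frac{1}{72930 + \left(55 + l\right) 89} = \frac{1}{72930 + \left(55 - 92\right) 89} = \frac{1}{72930 - 3293} = \frac{1}{69637}$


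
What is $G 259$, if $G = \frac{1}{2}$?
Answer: $\frac{259}{2} \approx 129.5$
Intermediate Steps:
$G = \frac{1}{2} \approx 0.5$
$G 259 = \frac{1}{2} \cdot 259 = \frac{259}{2}$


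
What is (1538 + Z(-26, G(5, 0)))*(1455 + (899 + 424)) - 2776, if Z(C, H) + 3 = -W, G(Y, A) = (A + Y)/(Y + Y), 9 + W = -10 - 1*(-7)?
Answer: 4294790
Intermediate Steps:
W = -12 (W = -9 + (-10 - 1*(-7)) = -9 + (-10 + 7) = -9 - 3 = -12)
G(Y, A) = (A + Y)/(2*Y) (G(Y, A) = (A + Y)/((2*Y)) = (A + Y)*(1/(2*Y)) = (A + Y)/(2*Y))
Z(C, H) = 9 (Z(C, H) = -3 - 1*(-12) = -3 + 12 = 9)
(1538 + Z(-26, G(5, 0)))*(1455 + (899 + 424)) - 2776 = (1538 + 9)*(1455 + (899 + 424)) - 2776 = 1547*(1455 + 1323) - 2776 = 1547*2778 - 2776 = 4297566 - 2776 = 4294790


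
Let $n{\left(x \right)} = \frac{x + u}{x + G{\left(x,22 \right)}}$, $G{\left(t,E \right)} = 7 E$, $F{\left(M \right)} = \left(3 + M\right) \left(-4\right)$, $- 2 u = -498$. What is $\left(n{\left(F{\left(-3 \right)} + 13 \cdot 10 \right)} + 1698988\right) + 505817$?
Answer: $\frac{626164999}{284} \approx 2.2048 \cdot 10^{6}$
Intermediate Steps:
$u = 249$ ($u = \left(- \frac{1}{2}\right) \left(-498\right) = 249$)
$F{\left(M \right)} = -12 - 4 M$
$n{\left(x \right)} = \frac{249 + x}{154 + x}$ ($n{\left(x \right)} = \frac{x + 249}{x + 7 \cdot 22} = \frac{249 + x}{x + 154} = \frac{249 + x}{154 + x}$)
$\left(n{\left(F{\left(-3 \right)} + 13 \cdot 10 \right)} + 1698988\right) + 505817 = \left(\frac{249 + \left(\left(-12 - -12\right) + 13 \cdot 10\right)}{154 + \left(\left(-12 - -12\right) + 13 \cdot 10\right)} + 1698988\right) + 505817 = \left(\frac{249 + \left(\left(-12 + 12\right) + 130\right)}{154 + \left(\left(-12 + 12\right) + 130\right)} + 1698988\right) + 505817 = \left(\frac{249 + \left(0 + 130\right)}{154 + \left(0 + 130\right)} + 1698988\right) + 505817 = \left(\frac{249 + 130}{154 + 130} + 1698988\right) + 505817 = \left(\frac{1}{284} \cdot 379 + 1698988\right) + 505817 = \left(\frac{379}{284} + 1698988\right) + 505817 = \frac{482512971}{284} + 505817 = \frac{626164999}{284}$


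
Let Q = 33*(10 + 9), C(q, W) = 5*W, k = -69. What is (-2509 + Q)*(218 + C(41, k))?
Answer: 239014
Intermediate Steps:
Q = 627 (Q = 33*19 = 627)
(-2509 + Q)*(218 + C(41, k)) = (-2509 + 627)*(218 + 5*(-69)) = -1882*(218 - 345) = -1882*(-127) = 239014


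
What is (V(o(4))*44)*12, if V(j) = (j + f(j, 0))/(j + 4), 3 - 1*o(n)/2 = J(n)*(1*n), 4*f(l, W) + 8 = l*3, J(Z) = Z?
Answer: 1140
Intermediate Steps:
f(l, W) = -2 + 3*l/4 (f(l, W) = -2 + (l*3)/4 = -2 + (3*l)/4 = -2 + 3*l/4)
o(n) = 6 - 2*n² (o(n) = 6 - 2*n*1*n = 6 - 2*n*n = 6 - 2*n²)
V(j) = (-2 + 7*j/4)/(4 + j) (V(j) = (j + (-2 + 3*j/4))/(j + 4) = (-2 + 7*j/4)/(4 + j))
(V(o(4))*44)*12 = (((-8 + 7*(6 - 2*4²))/(4*(4 + (6 - 2*4²))))*44)*12 = (((-8 + 7*(6 - 2*16))/(4*(4 + (6 - 2*16))))*44)*12 = (((-8 + 7*(6 - 32))/(4*(4 + (6 - 32))))*44)*12 = (((-8 + 7*(-26))/(4*(4 - 26)))*44)*12 = (((¼)*(-8 - 182)/(-22))*44)*12 = (((¼)*(-1/22)*(-190))*44)*12 = ((95/44)*44)*12 = 95*12 = 1140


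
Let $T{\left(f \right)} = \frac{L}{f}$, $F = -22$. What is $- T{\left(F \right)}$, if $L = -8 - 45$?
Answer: $- \frac{53}{22} \approx -2.4091$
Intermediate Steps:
$L = -53$
$T{\left(f \right)} = - \frac{53}{f}$
$- T{\left(F \right)} = - \frac{-53}{-22} = - \frac{\left(-53\right) \left(-1\right)}{22} = \left(-1\right) \frac{53}{22} = - \frac{53}{22}$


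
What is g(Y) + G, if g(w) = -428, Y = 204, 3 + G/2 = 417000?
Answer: 833566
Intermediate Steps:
G = 833994 (G = -6 + 2*417000 = -6 + 834000 = 833994)
g(Y) + G = -428 + 833994 = 833566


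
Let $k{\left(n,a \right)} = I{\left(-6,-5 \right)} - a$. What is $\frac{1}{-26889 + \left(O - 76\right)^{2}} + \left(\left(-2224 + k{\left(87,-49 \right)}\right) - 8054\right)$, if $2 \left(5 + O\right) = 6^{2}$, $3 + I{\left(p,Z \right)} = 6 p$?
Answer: $- \frac{235342561}{22920} \approx -10268.0$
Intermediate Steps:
$I{\left(p,Z \right)} = -3 + 6 p$
$k{\left(n,a \right)} = -39 - a$ ($k{\left(n,a \right)} = \left(-3 + 6 \left(-6\right)\right) - a = \left(-3 - 36\right) - a = -39 - a$)
$O = 13$ ($O = -5 + \frac{6^{2}}{2} = -5 + \frac{1}{2} \cdot 36 = -5 + 18 = 13$)
$\frac{1}{-26889 + \left(O - 76\right)^{2}} + \left(\left(-2224 + k{\left(87,-49 \right)}\right) - 8054\right) = \frac{1}{-26889 + \left(13 - 76\right)^{2}} - 10268 = \frac{1}{-26889 + \left(-63\right)^{2}} + \left(\left(-2224 + \left(-39 + 49\right)\right) - 8054\right) = \frac{1}{-26889 + 3969} + \left(\left(-2224 + 10\right) - 8054\right) = \frac{1}{-22920} - 10268 = - \frac{1}{22920} - 10268 = - \frac{235342561}{22920}$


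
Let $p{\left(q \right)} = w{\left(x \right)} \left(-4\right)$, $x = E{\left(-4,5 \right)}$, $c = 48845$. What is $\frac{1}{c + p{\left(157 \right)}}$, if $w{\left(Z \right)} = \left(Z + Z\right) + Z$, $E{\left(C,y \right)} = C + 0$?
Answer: $\frac{1}{48893} \approx 2.0453 \cdot 10^{-5}$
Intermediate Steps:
$E{\left(C,y \right)} = C$
$x = -4$
$w{\left(Z \right)} = 3 Z$ ($w{\left(Z \right)} = 2 Z + Z = 3 Z$)
$p{\left(q \right)} = 48$ ($p{\left(q \right)} = 3 \left(-4\right) \left(-4\right) = \left(-12\right) \left(-4\right) = 48$)
$\frac{1}{c + p{\left(157 \right)}} = \frac{1}{48845 + 48} = \frac{1}{48893}$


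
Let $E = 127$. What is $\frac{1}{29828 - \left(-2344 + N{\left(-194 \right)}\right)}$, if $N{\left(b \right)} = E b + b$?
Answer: $\frac{1}{57004} \approx 1.7543 \cdot 10^{-5}$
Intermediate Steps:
$N{\left(b \right)} = 128 b$ ($N{\left(b \right)} = 127 b + b = 128 b$)
$\frac{1}{29828 - \left(-2344 + N{\left(-194 \right)}\right)} = \frac{1}{29828 - \left(-2344 + 128 \left(-194\right)\right)} = \frac{1}{29828 + \left(2344 - -24832\right)} = \frac{1}{29828 + \left(2344 + 24832\right)} = \frac{1}{29828 + 27176} = \frac{1}{57004}$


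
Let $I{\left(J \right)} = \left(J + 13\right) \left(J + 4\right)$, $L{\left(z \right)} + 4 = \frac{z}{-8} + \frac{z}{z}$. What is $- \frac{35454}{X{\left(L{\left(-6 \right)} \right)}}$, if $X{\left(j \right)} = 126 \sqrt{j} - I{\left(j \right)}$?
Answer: $\frac{24392352}{1319311} + \frac{245058048 i}{1319311} \approx 18.489 + 185.75 i$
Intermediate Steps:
$L{\left(z \right)} = -3 - \frac{z}{8}$ ($L{\left(z \right)} = -4 + \left(\frac{z}{-8} + \frac{z}{z}\right) = -4 + \left(z \left(- \frac{1}{8}\right) + 1\right) = -4 - \left(-1 + \frac{z}{8}\right) = -3 - \frac{z}{8}$)
$I{\left(J \right)} = \left(4 + J\right) \left(13 + J\right)$ ($I{\left(J \right)} = \left(13 + J\right) \left(4 + J\right) = \left(4 + J\right) \left(13 + J\right)$)
$X{\left(j \right)} = -52 - j^{2} - 17 j + 126 \sqrt{j}$ ($X{\left(j \right)} = 126 \sqrt{j} - \left(52 + j^{2} + 17 j\right) = -52 - j^{2} - 17 j + 126 \sqrt{j}$)
$- \frac{35454}{X{\left(L{\left(-6 \right)} \right)}} = - \frac{35454}{-52 - \left(-3 - - \frac{3}{4}\right)^{2} - 17 \left(-3 - - \frac{3}{4}\right) + 126 \sqrt{-3 - - \frac{3}{4}}} = - \frac{35454}{-52 - \left(-3 + \frac{3}{4}\right)^{2} - 17 \left(-3 + \frac{3}{4}\right) + 126 \sqrt{-3 + \frac{3}{4}}} = - \frac{35454}{-52 - \left(- \frac{9}{4}\right)^{2} - - \frac{153}{4} + 126 \sqrt{- \frac{9}{4}}} = - \frac{35454}{-52 - \frac{81}{16} + \frac{153}{4} + 126 \frac{3 i}{2}} = - \frac{35454}{-52 - \frac{81}{16} + \frac{153}{4} + 189 i} = - \frac{35454}{- \frac{301}{16} + 189 i} = - 35454 \frac{256 \left(- \frac{301}{16} - 189 i\right)}{9235177} = - \frac{9076224 \left(- \frac{301}{16} - 189 i\right)}{9235177}$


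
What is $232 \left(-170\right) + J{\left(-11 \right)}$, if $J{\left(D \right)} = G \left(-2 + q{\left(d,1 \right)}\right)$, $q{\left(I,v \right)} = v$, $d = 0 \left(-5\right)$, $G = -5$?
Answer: $-39435$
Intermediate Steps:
$d = 0$
$J{\left(D \right)} = 5$ ($J{\left(D \right)} = - 5 \left(-2 + 1\right) = \left(-5\right) \left(-1\right) = 5$)
$232 \left(-170\right) + J{\left(-11 \right)} = 232 \left(-170\right) + 5 = -39440 + 5 = -39435$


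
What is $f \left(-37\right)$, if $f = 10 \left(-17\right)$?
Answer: $6290$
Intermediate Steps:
$f = -170$
$f \left(-37\right) = \left(-170\right) \left(-37\right) = 6290$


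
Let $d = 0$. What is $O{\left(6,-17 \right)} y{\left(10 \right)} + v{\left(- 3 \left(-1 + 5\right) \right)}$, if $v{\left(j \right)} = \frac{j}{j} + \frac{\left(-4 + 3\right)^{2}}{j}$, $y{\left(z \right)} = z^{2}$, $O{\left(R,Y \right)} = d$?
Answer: $\frac{11}{12} \approx 0.91667$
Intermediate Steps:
$O{\left(R,Y \right)} = 0$
$v{\left(j \right)} = 1 + \frac{1}{j}$ ($v{\left(j \right)} = 1 + \frac{\left(-1\right)^{2}}{j} = 1 + 1 \frac{1}{j} = 1 + \frac{1}{j}$)
$O{\left(6,-17 \right)} y{\left(10 \right)} + v{\left(- 3 \left(-1 + 5\right) \right)} = 0 \cdot 10^{2} + \frac{1 - 3 \left(-1 + 5\right)}{\left(-3\right) \left(-1 + 5\right)} = 0 \cdot 100 + \frac{1 - 12}{\left(-3\right) 4} = 0 + \frac{1 - 12}{-12} = 0 - - \frac{11}{12} = 0 + \frac{11}{12} = \frac{11}{12}$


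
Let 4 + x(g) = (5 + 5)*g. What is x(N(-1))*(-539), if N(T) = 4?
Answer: -19404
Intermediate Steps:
x(g) = -4 + 10*g (x(g) = -4 + (5 + 5)*g = -4 + 10*g)
x(N(-1))*(-539) = (-4 + 10*4)*(-539) = (-4 + 40)*(-539) = 36*(-539) = -19404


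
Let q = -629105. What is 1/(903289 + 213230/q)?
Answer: 125821/113652682623 ≈ 1.1071e-6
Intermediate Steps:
1/(903289 + 213230/q) = 1/(903289 + 213230/(-629105)) = 1/(903289 + 213230*(-1/629105)) = 1/(903289 - 42646/125821) = 1/(113652682623/125821) = 125821/113652682623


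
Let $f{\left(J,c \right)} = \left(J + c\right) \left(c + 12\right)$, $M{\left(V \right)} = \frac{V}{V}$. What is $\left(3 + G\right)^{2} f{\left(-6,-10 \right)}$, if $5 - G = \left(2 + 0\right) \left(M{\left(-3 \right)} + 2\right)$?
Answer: $-128$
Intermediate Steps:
$M{\left(V \right)} = 1$
$G = -1$ ($G = 5 - \left(2 + 0\right) \left(1 + 2\right) = 5 - 2 \cdot 3 = 5 - 6 = -1$)
$f{\left(J,c \right)} = \left(12 + c\right) \left(J + c\right)$ ($f{\left(J,c \right)} = \left(J + c\right) \left(12 + c\right) = \left(12 + c\right) \left(J + c\right)$)
$\left(3 + G\right)^{2} f{\left(-6,-10 \right)} = \left(3 - 1\right)^{2} \left(\left(-10\right)^{2} + 12 \left(-6\right) + 12 \left(-10\right) - -60\right) = 2^{2} \left(100 - 72 - 120 + 60\right) = 4 \left(-32\right) = -128$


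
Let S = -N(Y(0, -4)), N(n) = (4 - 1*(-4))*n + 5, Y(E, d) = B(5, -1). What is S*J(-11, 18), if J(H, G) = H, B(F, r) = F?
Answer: 495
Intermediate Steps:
Y(E, d) = 5
N(n) = 5 + 8*n (N(n) = (4 + 4)*n + 5 = 8*n + 5 = 5 + 8*n)
S = -45 (S = -(5 + 8*5) = -(5 + 40) = -1*45 = -45)
S*J(-11, 18) = -45*(-11) = 495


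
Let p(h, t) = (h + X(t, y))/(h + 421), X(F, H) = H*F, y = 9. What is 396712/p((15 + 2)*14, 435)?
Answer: 261433208/4153 ≈ 62950.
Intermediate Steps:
X(F, H) = F*H
p(h, t) = (h + 9*t)/(421 + h) (p(h, t) = (h + t*9)/(h + 421) = (h + 9*t)/(421 + h))
396712/p((15 + 2)*14, 435) = 396712/((((15 + 2)*14 + 9*435)/(421 + (15 + 2)*14))) = 396712/(((17*14 + 3915)/(421 + 17*14))) = 396712/(((238 + 3915)/(421 + 238))) = 396712/((4153/659)) = 396712/(((1/659)*4153)) = 396712/(4153/659) = 396712*(659/4153) = 261433208/4153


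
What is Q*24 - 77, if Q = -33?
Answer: -869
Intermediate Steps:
Q*24 - 77 = -33*24 - 77 = -792 - 77 = -869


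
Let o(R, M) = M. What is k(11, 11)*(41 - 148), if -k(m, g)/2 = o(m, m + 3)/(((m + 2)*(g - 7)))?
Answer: 749/13 ≈ 57.615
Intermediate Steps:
k(m, g) = -2*(3 + m)/((-7 + g)*(2 + m)) (k(m, g) = -2*(m + 3)/((m + 2)*(g - 7)) = -2*(3 + m)/((2 + m)*(-7 + g)) = -2*(3 + m)/((-7 + g)*(2 + m)))
k(11, 11)*(41 - 148) = (2*(-3 - 1*11)/(-14 - 7*11 + 2*11 + 11*11))*(41 - 148) = (2*(-3 - 11)/(-14 - 77 + 22 + 121))*(-107) = (2*(-14)/52)*(-107) = (2*(1/52)*(-14))*(-107) = -7/13*(-107) = 749/13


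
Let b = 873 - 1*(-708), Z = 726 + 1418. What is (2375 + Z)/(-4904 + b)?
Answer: -4519/3323 ≈ -1.3599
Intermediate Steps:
Z = 2144
b = 1581 (b = 873 + 708 = 1581)
(2375 + Z)/(-4904 + b) = (2375 + 2144)/(-4904 + 1581) = 4519/(-3323) = 4519*(-1/3323) = -4519/3323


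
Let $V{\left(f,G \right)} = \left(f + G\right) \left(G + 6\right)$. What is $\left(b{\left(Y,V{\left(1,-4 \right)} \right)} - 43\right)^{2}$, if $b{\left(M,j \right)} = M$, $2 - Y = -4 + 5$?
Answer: $1764$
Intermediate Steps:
$Y = 1$ ($Y = 2 - \left(-4 + 5\right) = 2 - 1 = 1$)
$V{\left(f,G \right)} = \left(6 + G\right) \left(G + f\right)$ ($V{\left(f,G \right)} = \left(G + f\right) \left(6 + G\right) = \left(6 + G\right) \left(G + f\right)$)
$\left(b{\left(Y,V{\left(1,-4 \right)} \right)} - 43\right)^{2} = \left(1 - 43\right)^{2} = \left(-42\right)^{2} = 1764$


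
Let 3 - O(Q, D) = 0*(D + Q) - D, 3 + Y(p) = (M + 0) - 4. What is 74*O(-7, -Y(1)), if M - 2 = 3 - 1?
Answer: 444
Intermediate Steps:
M = 4 (M = 2 + (3 - 1) = 2 + 2 = 4)
Y(p) = -3 (Y(p) = -3 + ((4 + 0) - 4) = -3 + (4 - 4) = -3 + 0 = -3)
O(Q, D) = 3 + D (O(Q, D) = 3 - (0*(D + Q) - D) = 3 - (0 - D) = 3 - (-1)*D = 3 + D)
74*O(-7, -Y(1)) = 74*(3 - 1*(-3)) = 74*(3 + 3) = 74*6 = 444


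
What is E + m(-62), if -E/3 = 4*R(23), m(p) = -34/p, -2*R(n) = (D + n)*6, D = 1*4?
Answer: 30149/31 ≈ 972.55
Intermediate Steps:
D = 4
R(n) = -12 - 3*n (R(n) = -(4 + n)*6/2 = -(24 + 6*n)/2 = -12 - 3*n)
E = 972 (E = -12*(-12 - 3*23) = -12*(-12 - 69) = -12*(-81) = -3*(-324) = 972)
E + m(-62) = 972 - 34/(-62) = 972 - 34*(-1/62) = 972 + 17/31 = 30149/31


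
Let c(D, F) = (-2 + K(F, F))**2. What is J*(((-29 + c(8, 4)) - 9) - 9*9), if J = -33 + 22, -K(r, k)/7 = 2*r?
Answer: -35695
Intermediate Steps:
K(r, k) = -14*r
J = -11
c(D, F) = (-2 - 14*F)**2
J*(((-29 + c(8, 4)) - 9) - 9*9) = -11*(((-29 + 4*(1 + 7*4)**2) - 9) - 9*9) = -11*(((-29 + 4*(1 + 28)**2) - 9) - 81) = -11*(((-29 + 4*29**2) - 9) - 81) = -11*(((-29 + 4*841) - 9) - 81) = -11*(((-29 + 3364) - 9) - 81) = -11*((3335 - 9) - 81) = -11*(3326 - 81) = -11*3245 = -35695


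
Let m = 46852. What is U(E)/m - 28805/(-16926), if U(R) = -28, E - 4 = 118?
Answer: 285101/167586 ≈ 1.7012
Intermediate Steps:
E = 122 (E = 4 + 118 = 122)
U(E)/m - 28805/(-16926) = -28/46852 - 28805/(-16926) = -28*1/46852 - 28805*(-1/16926) = -7/11713 + 4115/2418 = 285101/167586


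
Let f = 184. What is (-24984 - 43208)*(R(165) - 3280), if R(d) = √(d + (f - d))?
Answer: 223669760 - 136384*√46 ≈ 2.2274e+8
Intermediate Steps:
R(d) = 2*√46 (R(d) = √(d + (184 - d)) = √184 = 2*√46)
(-24984 - 43208)*(R(165) - 3280) = (-24984 - 43208)*(2*√46 - 3280) = -68192*(-3280 + 2*√46) = 223669760 - 136384*√46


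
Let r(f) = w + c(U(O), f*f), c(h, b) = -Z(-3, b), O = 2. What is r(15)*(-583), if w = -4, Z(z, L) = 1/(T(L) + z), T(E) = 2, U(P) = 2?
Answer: 1749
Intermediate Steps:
Z(z, L) = 1/(2 + z)
c(h, b) = 1 (c(h, b) = -1/(2 - 3) = -1/(-1) = -1*(-1) = 1)
r(f) = -3 (r(f) = -4 + 1 = -3)
r(15)*(-583) = -3*(-583) = 1749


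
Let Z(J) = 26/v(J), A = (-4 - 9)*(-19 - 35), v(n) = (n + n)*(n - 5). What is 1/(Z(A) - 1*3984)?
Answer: -37638/149949791 ≈ -0.00025100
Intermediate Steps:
v(n) = 2*n*(-5 + n) (v(n) = (2*n)*(-5 + n) = 2*n*(-5 + n))
A = 702 (A = -13*(-54) = 702)
Z(J) = 13/(J*(-5 + J)) (Z(J) = 26/((2*J*(-5 + J))) = 26*(1/(2*J*(-5 + J))) = 13/(J*(-5 + J)))
1/(Z(A) - 1*3984) = 1/(13/(702*(-5 + 702)) - 1*3984) = 1/(13*(1/702)/697 - 3984) = 1/(13*(1/702)*(1/697) - 3984) = 1/(1/37638 - 3984) = 1/(-149949791/37638) = -37638/149949791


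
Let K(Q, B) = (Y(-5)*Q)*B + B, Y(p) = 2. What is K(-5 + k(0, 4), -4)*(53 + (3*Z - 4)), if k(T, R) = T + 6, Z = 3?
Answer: -696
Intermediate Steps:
k(T, R) = 6 + T
K(Q, B) = B + 2*B*Q (K(Q, B) = (2*Q)*B + B = 2*B*Q + B = B + 2*B*Q)
K(-5 + k(0, 4), -4)*(53 + (3*Z - 4)) = (-4*(1 + 2*(-5 + (6 + 0))))*(53 + (3*3 - 4)) = (-4*(1 + 2*(-5 + 6)))*(53 + (9 - 4)) = (-4*(1 + 2*1))*(53 + 5) = -4*(1 + 2)*58 = -4*3*58 = -12*58 = -696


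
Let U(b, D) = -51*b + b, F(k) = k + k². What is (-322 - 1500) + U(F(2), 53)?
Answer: -2122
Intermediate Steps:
U(b, D) = -50*b
(-322 - 1500) + U(F(2), 53) = (-322 - 1500) - 100*(1 + 2) = -1822 - 100*3 = -1822 - 50*6 = -1822 - 300 = -2122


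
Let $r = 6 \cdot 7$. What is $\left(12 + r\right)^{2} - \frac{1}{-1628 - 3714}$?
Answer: $\frac{15577273}{5342} \approx 2916.0$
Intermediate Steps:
$r = 42$
$\left(12 + r\right)^{2} - \frac{1}{-1628 - 3714} = \left(12 + 42\right)^{2} - \frac{1}{-1628 - 3714} = 54^{2} - \frac{1}{-5342} = 2916 - - \frac{1}{5342} = 2916 + \frac{1}{5342} = \frac{15577273}{5342}$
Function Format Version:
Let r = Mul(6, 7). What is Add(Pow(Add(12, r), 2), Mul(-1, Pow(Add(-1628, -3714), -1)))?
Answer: Rational(15577273, 5342) ≈ 2916.0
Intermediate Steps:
r = 42
Add(Pow(Add(12, r), 2), Mul(-1, Pow(Add(-1628, -3714), -1))) = Add(Pow(Add(12, 42), 2), Mul(-1, Pow(Add(-1628, -3714), -1))) = Add(Pow(54, 2), Mul(-1, Pow(-5342, -1))) = Add(2916, Mul(-1, Rational(-1, 5342))) = Add(2916, Rational(1, 5342)) = Rational(15577273, 5342)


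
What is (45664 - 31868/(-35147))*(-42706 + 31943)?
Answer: -17274447915188/35147 ≈ -4.9149e+8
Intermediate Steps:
(45664 - 31868/(-35147))*(-42706 + 31943) = (45664 - 31868*(-1/35147))*(-10763) = (45664 + 31868/35147)*(-10763) = (1604984476/35147)*(-10763) = -17274447915188/35147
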